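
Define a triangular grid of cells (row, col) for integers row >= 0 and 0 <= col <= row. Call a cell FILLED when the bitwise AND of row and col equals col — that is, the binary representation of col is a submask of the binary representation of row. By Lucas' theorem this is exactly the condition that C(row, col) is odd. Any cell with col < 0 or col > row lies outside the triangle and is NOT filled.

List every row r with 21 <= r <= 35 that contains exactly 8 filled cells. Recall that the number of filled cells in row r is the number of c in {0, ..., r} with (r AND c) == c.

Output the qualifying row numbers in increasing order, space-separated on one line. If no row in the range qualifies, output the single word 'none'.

Answer: 21 22 25 26 28 35

Derivation:
Row r has 2^popcount(r) filled cells, so we need popcount(r) = log2(8) = 3.
Scan r = 21..35 and keep those with exactly 3 one-bits:
r=21=10101 popcount=3 -> KEEP
r=22=10110 popcount=3 -> KEEP
r=23=10111 popcount=4 -> skip
r=24=11000 popcount=2 -> skip
r=25=11001 popcount=3 -> KEEP
r=26=11010 popcount=3 -> KEEP
r=27=11011 popcount=4 -> skip
r=28=11100 popcount=3 -> KEEP
r=29=11101 popcount=4 -> skip
r=30=11110 popcount=4 -> skip
r=31=11111 popcount=5 -> skip
r=32=100000 popcount=1 -> skip
r=33=100001 popcount=2 -> skip
r=34=100010 popcount=2 -> skip
r=35=100011 popcount=3 -> KEEP
Kept rows: 21 22 25 26 28 35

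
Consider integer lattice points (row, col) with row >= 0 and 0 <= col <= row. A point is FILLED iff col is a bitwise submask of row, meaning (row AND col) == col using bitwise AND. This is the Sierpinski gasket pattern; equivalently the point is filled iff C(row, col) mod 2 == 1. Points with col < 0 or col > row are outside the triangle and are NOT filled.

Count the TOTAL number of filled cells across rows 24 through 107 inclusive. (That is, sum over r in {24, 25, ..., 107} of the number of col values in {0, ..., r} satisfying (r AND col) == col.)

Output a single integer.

r24=11000 pc2: +4 =4
r25=11001 pc3: +8 =12
r26=11010 pc3: +8 =20
r27=11011 pc4: +16 =36
r28=11100 pc3: +8 =44
r29=11101 pc4: +16 =60
r30=11110 pc4: +16 =76
r31=11111 pc5: +32 =108
r32=100000 pc1: +2 =110
r33=100001 pc2: +4 =114
r34=100010 pc2: +4 =118
r35=100011 pc3: +8 =126
r36=100100 pc2: +4 =130
r37=100101 pc3: +8 =138
r38=100110 pc3: +8 =146
r39=100111 pc4: +16 =162
r40=101000 pc2: +4 =166
r41=101001 pc3: +8 =174
r42=101010 pc3: +8 =182
r43=101011 pc4: +16 =198
r44=101100 pc3: +8 =206
r45=101101 pc4: +16 =222
r46=101110 pc4: +16 =238
r47=101111 pc5: +32 =270
r48=110000 pc2: +4 =274
r49=110001 pc3: +8 =282
r50=110010 pc3: +8 =290
r51=110011 pc4: +16 =306
r52=110100 pc3: +8 =314
r53=110101 pc4: +16 =330
r54=110110 pc4: +16 =346
r55=110111 pc5: +32 =378
r56=111000 pc3: +8 =386
r57=111001 pc4: +16 =402
r58=111010 pc4: +16 =418
r59=111011 pc5: +32 =450
r60=111100 pc4: +16 =466
r61=111101 pc5: +32 =498
r62=111110 pc5: +32 =530
r63=111111 pc6: +64 =594
r64=1000000 pc1: +2 =596
r65=1000001 pc2: +4 =600
r66=1000010 pc2: +4 =604
r67=1000011 pc3: +8 =612
r68=1000100 pc2: +4 =616
r69=1000101 pc3: +8 =624
r70=1000110 pc3: +8 =632
r71=1000111 pc4: +16 =648
r72=1001000 pc2: +4 =652
r73=1001001 pc3: +8 =660
r74=1001010 pc3: +8 =668
r75=1001011 pc4: +16 =684
r76=1001100 pc3: +8 =692
r77=1001101 pc4: +16 =708
r78=1001110 pc4: +16 =724
r79=1001111 pc5: +32 =756
r80=1010000 pc2: +4 =760
r81=1010001 pc3: +8 =768
r82=1010010 pc3: +8 =776
r83=1010011 pc4: +16 =792
r84=1010100 pc3: +8 =800
r85=1010101 pc4: +16 =816
r86=1010110 pc4: +16 =832
r87=1010111 pc5: +32 =864
r88=1011000 pc3: +8 =872
r89=1011001 pc4: +16 =888
r90=1011010 pc4: +16 =904
r91=1011011 pc5: +32 =936
r92=1011100 pc4: +16 =952
r93=1011101 pc5: +32 =984
r94=1011110 pc5: +32 =1016
r95=1011111 pc6: +64 =1080
r96=1100000 pc2: +4 =1084
r97=1100001 pc3: +8 =1092
r98=1100010 pc3: +8 =1100
r99=1100011 pc4: +16 =1116
r100=1100100 pc3: +8 =1124
r101=1100101 pc4: +16 =1140
r102=1100110 pc4: +16 =1156
r103=1100111 pc5: +32 =1188
r104=1101000 pc3: +8 =1196
r105=1101001 pc4: +16 =1212
r106=1101010 pc4: +16 =1228
r107=1101011 pc5: +32 =1260

Answer: 1260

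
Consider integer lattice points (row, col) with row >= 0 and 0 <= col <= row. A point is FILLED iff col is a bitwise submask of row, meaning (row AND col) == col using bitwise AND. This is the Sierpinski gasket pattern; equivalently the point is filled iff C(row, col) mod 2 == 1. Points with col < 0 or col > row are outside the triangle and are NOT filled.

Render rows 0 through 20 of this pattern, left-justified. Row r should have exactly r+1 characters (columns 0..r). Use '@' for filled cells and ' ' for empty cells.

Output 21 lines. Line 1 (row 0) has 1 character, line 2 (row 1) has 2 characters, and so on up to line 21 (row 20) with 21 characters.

Answer: @
@@
@ @
@@@@
@   @
@@  @@
@ @ @ @
@@@@@@@@
@       @
@@      @@
@ @     @ @
@@@@    @@@@
@   @   @   @
@@  @@  @@  @@
@ @ @ @ @ @ @ @
@@@@@@@@@@@@@@@@
@               @
@@              @@
@ @             @ @
@@@@            @@@@
@   @           @   @

Derivation:
r0=0: @
r1=1: @@
r2=10: @ @
r3=11: @@@@
r4=100: @   @
r5=101: @@  @@
r6=110: @ @ @ @
r7=111: @@@@@@@@
r8=1000: @       @
r9=1001: @@      @@
r10=1010: @ @     @ @
r11=1011: @@@@    @@@@
r12=1100: @   @   @   @
r13=1101: @@  @@  @@  @@
r14=1110: @ @ @ @ @ @ @ @
r15=1111: @@@@@@@@@@@@@@@@
r16=10000: @               @
r17=10001: @@              @@
r18=10010: @ @             @ @
r19=10011: @@@@            @@@@
r20=10100: @   @           @   @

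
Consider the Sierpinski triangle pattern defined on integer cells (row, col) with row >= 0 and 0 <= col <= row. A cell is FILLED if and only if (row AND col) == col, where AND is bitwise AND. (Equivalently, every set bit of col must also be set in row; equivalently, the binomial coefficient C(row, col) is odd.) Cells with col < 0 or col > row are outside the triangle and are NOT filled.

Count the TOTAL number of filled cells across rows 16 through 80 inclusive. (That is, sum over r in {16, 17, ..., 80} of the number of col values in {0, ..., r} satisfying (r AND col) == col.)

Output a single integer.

r16=10000 pc1: +2 =2
r17=10001 pc2: +4 =6
r18=10010 pc2: +4 =10
r19=10011 pc3: +8 =18
r20=10100 pc2: +4 =22
r21=10101 pc3: +8 =30
r22=10110 pc3: +8 =38
r23=10111 pc4: +16 =54
r24=11000 pc2: +4 =58
r25=11001 pc3: +8 =66
r26=11010 pc3: +8 =74
r27=11011 pc4: +16 =90
r28=11100 pc3: +8 =98
r29=11101 pc4: +16 =114
r30=11110 pc4: +16 =130
r31=11111 pc5: +32 =162
r32=100000 pc1: +2 =164
r33=100001 pc2: +4 =168
r34=100010 pc2: +4 =172
r35=100011 pc3: +8 =180
r36=100100 pc2: +4 =184
r37=100101 pc3: +8 =192
r38=100110 pc3: +8 =200
r39=100111 pc4: +16 =216
r40=101000 pc2: +4 =220
r41=101001 pc3: +8 =228
r42=101010 pc3: +8 =236
r43=101011 pc4: +16 =252
r44=101100 pc3: +8 =260
r45=101101 pc4: +16 =276
r46=101110 pc4: +16 =292
r47=101111 pc5: +32 =324
r48=110000 pc2: +4 =328
r49=110001 pc3: +8 =336
r50=110010 pc3: +8 =344
r51=110011 pc4: +16 =360
r52=110100 pc3: +8 =368
r53=110101 pc4: +16 =384
r54=110110 pc4: +16 =400
r55=110111 pc5: +32 =432
r56=111000 pc3: +8 =440
r57=111001 pc4: +16 =456
r58=111010 pc4: +16 =472
r59=111011 pc5: +32 =504
r60=111100 pc4: +16 =520
r61=111101 pc5: +32 =552
r62=111110 pc5: +32 =584
r63=111111 pc6: +64 =648
r64=1000000 pc1: +2 =650
r65=1000001 pc2: +4 =654
r66=1000010 pc2: +4 =658
r67=1000011 pc3: +8 =666
r68=1000100 pc2: +4 =670
r69=1000101 pc3: +8 =678
r70=1000110 pc3: +8 =686
r71=1000111 pc4: +16 =702
r72=1001000 pc2: +4 =706
r73=1001001 pc3: +8 =714
r74=1001010 pc3: +8 =722
r75=1001011 pc4: +16 =738
r76=1001100 pc3: +8 =746
r77=1001101 pc4: +16 =762
r78=1001110 pc4: +16 =778
r79=1001111 pc5: +32 =810
r80=1010000 pc2: +4 =814

Answer: 814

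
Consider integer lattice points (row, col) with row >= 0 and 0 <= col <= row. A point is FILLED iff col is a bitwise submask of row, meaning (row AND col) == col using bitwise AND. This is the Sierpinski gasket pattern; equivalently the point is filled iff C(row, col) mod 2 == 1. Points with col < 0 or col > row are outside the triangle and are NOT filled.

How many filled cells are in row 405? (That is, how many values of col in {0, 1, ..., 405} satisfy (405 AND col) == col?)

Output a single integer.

405 in binary = 110010101
popcount(405) = number of 1-bits in 110010101 = 5
A col c satisfies (405 AND c) == c iff every set bit of c is also set in 405; each of the 5 set bits of 405 can independently be on or off in c.
count = 2^5 = 32

Answer: 32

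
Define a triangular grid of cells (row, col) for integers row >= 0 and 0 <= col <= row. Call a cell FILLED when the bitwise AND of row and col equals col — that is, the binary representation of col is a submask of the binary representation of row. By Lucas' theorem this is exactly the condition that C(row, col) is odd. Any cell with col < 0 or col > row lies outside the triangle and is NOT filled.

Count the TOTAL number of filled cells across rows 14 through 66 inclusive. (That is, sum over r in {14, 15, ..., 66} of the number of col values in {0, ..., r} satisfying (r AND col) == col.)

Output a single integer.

Answer: 682

Derivation:
r14=1110 pc3: +8 =8
r15=1111 pc4: +16 =24
r16=10000 pc1: +2 =26
r17=10001 pc2: +4 =30
r18=10010 pc2: +4 =34
r19=10011 pc3: +8 =42
r20=10100 pc2: +4 =46
r21=10101 pc3: +8 =54
r22=10110 pc3: +8 =62
r23=10111 pc4: +16 =78
r24=11000 pc2: +4 =82
r25=11001 pc3: +8 =90
r26=11010 pc3: +8 =98
r27=11011 pc4: +16 =114
r28=11100 pc3: +8 =122
r29=11101 pc4: +16 =138
r30=11110 pc4: +16 =154
r31=11111 pc5: +32 =186
r32=100000 pc1: +2 =188
r33=100001 pc2: +4 =192
r34=100010 pc2: +4 =196
r35=100011 pc3: +8 =204
r36=100100 pc2: +4 =208
r37=100101 pc3: +8 =216
r38=100110 pc3: +8 =224
r39=100111 pc4: +16 =240
r40=101000 pc2: +4 =244
r41=101001 pc3: +8 =252
r42=101010 pc3: +8 =260
r43=101011 pc4: +16 =276
r44=101100 pc3: +8 =284
r45=101101 pc4: +16 =300
r46=101110 pc4: +16 =316
r47=101111 pc5: +32 =348
r48=110000 pc2: +4 =352
r49=110001 pc3: +8 =360
r50=110010 pc3: +8 =368
r51=110011 pc4: +16 =384
r52=110100 pc3: +8 =392
r53=110101 pc4: +16 =408
r54=110110 pc4: +16 =424
r55=110111 pc5: +32 =456
r56=111000 pc3: +8 =464
r57=111001 pc4: +16 =480
r58=111010 pc4: +16 =496
r59=111011 pc5: +32 =528
r60=111100 pc4: +16 =544
r61=111101 pc5: +32 =576
r62=111110 pc5: +32 =608
r63=111111 pc6: +64 =672
r64=1000000 pc1: +2 =674
r65=1000001 pc2: +4 =678
r66=1000010 pc2: +4 =682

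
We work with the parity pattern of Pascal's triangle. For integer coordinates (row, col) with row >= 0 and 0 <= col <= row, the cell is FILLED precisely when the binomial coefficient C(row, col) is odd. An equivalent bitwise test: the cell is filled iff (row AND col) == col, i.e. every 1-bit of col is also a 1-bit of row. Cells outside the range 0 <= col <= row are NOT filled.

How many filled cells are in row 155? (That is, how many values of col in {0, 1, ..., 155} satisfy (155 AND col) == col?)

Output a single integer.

Answer: 32

Derivation:
155 in binary = 10011011
popcount(155) = number of 1-bits in 10011011 = 5
A col c satisfies (155 AND c) == c iff every set bit of c is also set in 155; each of the 5 set bits of 155 can independently be on or off in c.
count = 2^5 = 32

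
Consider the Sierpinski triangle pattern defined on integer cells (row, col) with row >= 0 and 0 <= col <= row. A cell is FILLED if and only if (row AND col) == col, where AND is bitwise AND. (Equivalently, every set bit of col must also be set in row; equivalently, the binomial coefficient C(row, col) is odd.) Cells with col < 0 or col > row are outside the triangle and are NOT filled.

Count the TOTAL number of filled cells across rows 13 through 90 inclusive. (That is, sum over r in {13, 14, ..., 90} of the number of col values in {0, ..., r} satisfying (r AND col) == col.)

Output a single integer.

Answer: 990

Derivation:
r13=1101 pc3: +8 =8
r14=1110 pc3: +8 =16
r15=1111 pc4: +16 =32
r16=10000 pc1: +2 =34
r17=10001 pc2: +4 =38
r18=10010 pc2: +4 =42
r19=10011 pc3: +8 =50
r20=10100 pc2: +4 =54
r21=10101 pc3: +8 =62
r22=10110 pc3: +8 =70
r23=10111 pc4: +16 =86
r24=11000 pc2: +4 =90
r25=11001 pc3: +8 =98
r26=11010 pc3: +8 =106
r27=11011 pc4: +16 =122
r28=11100 pc3: +8 =130
r29=11101 pc4: +16 =146
r30=11110 pc4: +16 =162
r31=11111 pc5: +32 =194
r32=100000 pc1: +2 =196
r33=100001 pc2: +4 =200
r34=100010 pc2: +4 =204
r35=100011 pc3: +8 =212
r36=100100 pc2: +4 =216
r37=100101 pc3: +8 =224
r38=100110 pc3: +8 =232
r39=100111 pc4: +16 =248
r40=101000 pc2: +4 =252
r41=101001 pc3: +8 =260
r42=101010 pc3: +8 =268
r43=101011 pc4: +16 =284
r44=101100 pc3: +8 =292
r45=101101 pc4: +16 =308
r46=101110 pc4: +16 =324
r47=101111 pc5: +32 =356
r48=110000 pc2: +4 =360
r49=110001 pc3: +8 =368
r50=110010 pc3: +8 =376
r51=110011 pc4: +16 =392
r52=110100 pc3: +8 =400
r53=110101 pc4: +16 =416
r54=110110 pc4: +16 =432
r55=110111 pc5: +32 =464
r56=111000 pc3: +8 =472
r57=111001 pc4: +16 =488
r58=111010 pc4: +16 =504
r59=111011 pc5: +32 =536
r60=111100 pc4: +16 =552
r61=111101 pc5: +32 =584
r62=111110 pc5: +32 =616
r63=111111 pc6: +64 =680
r64=1000000 pc1: +2 =682
r65=1000001 pc2: +4 =686
r66=1000010 pc2: +4 =690
r67=1000011 pc3: +8 =698
r68=1000100 pc2: +4 =702
r69=1000101 pc3: +8 =710
r70=1000110 pc3: +8 =718
r71=1000111 pc4: +16 =734
r72=1001000 pc2: +4 =738
r73=1001001 pc3: +8 =746
r74=1001010 pc3: +8 =754
r75=1001011 pc4: +16 =770
r76=1001100 pc3: +8 =778
r77=1001101 pc4: +16 =794
r78=1001110 pc4: +16 =810
r79=1001111 pc5: +32 =842
r80=1010000 pc2: +4 =846
r81=1010001 pc3: +8 =854
r82=1010010 pc3: +8 =862
r83=1010011 pc4: +16 =878
r84=1010100 pc3: +8 =886
r85=1010101 pc4: +16 =902
r86=1010110 pc4: +16 =918
r87=1010111 pc5: +32 =950
r88=1011000 pc3: +8 =958
r89=1011001 pc4: +16 =974
r90=1011010 pc4: +16 =990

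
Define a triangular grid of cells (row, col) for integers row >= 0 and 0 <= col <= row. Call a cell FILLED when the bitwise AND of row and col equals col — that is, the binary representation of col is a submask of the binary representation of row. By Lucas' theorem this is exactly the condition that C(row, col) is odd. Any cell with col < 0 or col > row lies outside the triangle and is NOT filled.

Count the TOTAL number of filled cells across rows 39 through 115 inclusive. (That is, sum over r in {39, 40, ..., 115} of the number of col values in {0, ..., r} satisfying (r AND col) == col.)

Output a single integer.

r39=100111 pc4: +16 =16
r40=101000 pc2: +4 =20
r41=101001 pc3: +8 =28
r42=101010 pc3: +8 =36
r43=101011 pc4: +16 =52
r44=101100 pc3: +8 =60
r45=101101 pc4: +16 =76
r46=101110 pc4: +16 =92
r47=101111 pc5: +32 =124
r48=110000 pc2: +4 =128
r49=110001 pc3: +8 =136
r50=110010 pc3: +8 =144
r51=110011 pc4: +16 =160
r52=110100 pc3: +8 =168
r53=110101 pc4: +16 =184
r54=110110 pc4: +16 =200
r55=110111 pc5: +32 =232
r56=111000 pc3: +8 =240
r57=111001 pc4: +16 =256
r58=111010 pc4: +16 =272
r59=111011 pc5: +32 =304
r60=111100 pc4: +16 =320
r61=111101 pc5: +32 =352
r62=111110 pc5: +32 =384
r63=111111 pc6: +64 =448
r64=1000000 pc1: +2 =450
r65=1000001 pc2: +4 =454
r66=1000010 pc2: +4 =458
r67=1000011 pc3: +8 =466
r68=1000100 pc2: +4 =470
r69=1000101 pc3: +8 =478
r70=1000110 pc3: +8 =486
r71=1000111 pc4: +16 =502
r72=1001000 pc2: +4 =506
r73=1001001 pc3: +8 =514
r74=1001010 pc3: +8 =522
r75=1001011 pc4: +16 =538
r76=1001100 pc3: +8 =546
r77=1001101 pc4: +16 =562
r78=1001110 pc4: +16 =578
r79=1001111 pc5: +32 =610
r80=1010000 pc2: +4 =614
r81=1010001 pc3: +8 =622
r82=1010010 pc3: +8 =630
r83=1010011 pc4: +16 =646
r84=1010100 pc3: +8 =654
r85=1010101 pc4: +16 =670
r86=1010110 pc4: +16 =686
r87=1010111 pc5: +32 =718
r88=1011000 pc3: +8 =726
r89=1011001 pc4: +16 =742
r90=1011010 pc4: +16 =758
r91=1011011 pc5: +32 =790
r92=1011100 pc4: +16 =806
r93=1011101 pc5: +32 =838
r94=1011110 pc5: +32 =870
r95=1011111 pc6: +64 =934
r96=1100000 pc2: +4 =938
r97=1100001 pc3: +8 =946
r98=1100010 pc3: +8 =954
r99=1100011 pc4: +16 =970
r100=1100100 pc3: +8 =978
r101=1100101 pc4: +16 =994
r102=1100110 pc4: +16 =1010
r103=1100111 pc5: +32 =1042
r104=1101000 pc3: +8 =1050
r105=1101001 pc4: +16 =1066
r106=1101010 pc4: +16 =1082
r107=1101011 pc5: +32 =1114
r108=1101100 pc4: +16 =1130
r109=1101101 pc5: +32 =1162
r110=1101110 pc5: +32 =1194
r111=1101111 pc6: +64 =1258
r112=1110000 pc3: +8 =1266
r113=1110001 pc4: +16 =1282
r114=1110010 pc4: +16 =1298
r115=1110011 pc5: +32 =1330

Answer: 1330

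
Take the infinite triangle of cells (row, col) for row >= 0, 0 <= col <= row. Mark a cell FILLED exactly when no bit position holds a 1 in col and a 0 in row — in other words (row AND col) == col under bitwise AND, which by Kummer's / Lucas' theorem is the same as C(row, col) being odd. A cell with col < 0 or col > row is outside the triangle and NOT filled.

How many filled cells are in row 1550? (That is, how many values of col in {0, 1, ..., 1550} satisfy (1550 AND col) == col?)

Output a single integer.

Answer: 32

Derivation:
1550 in binary = 11000001110
popcount(1550) = number of 1-bits in 11000001110 = 5
A col c satisfies (1550 AND c) == c iff every set bit of c is also set in 1550; each of the 5 set bits of 1550 can independently be on or off in c.
count = 2^5 = 32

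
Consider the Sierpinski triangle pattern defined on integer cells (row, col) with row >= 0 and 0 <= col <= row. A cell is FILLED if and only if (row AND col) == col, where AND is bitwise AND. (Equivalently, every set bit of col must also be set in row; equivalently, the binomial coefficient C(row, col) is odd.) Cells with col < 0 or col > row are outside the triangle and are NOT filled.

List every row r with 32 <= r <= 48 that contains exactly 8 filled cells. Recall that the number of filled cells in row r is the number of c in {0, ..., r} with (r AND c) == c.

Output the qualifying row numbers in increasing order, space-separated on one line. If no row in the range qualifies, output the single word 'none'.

Row r has 2^popcount(r) filled cells, so we need popcount(r) = log2(8) = 3.
Scan r = 32..48 and keep those with exactly 3 one-bits:
r=32=100000 popcount=1 -> skip
r=33=100001 popcount=2 -> skip
r=34=100010 popcount=2 -> skip
r=35=100011 popcount=3 -> KEEP
r=36=100100 popcount=2 -> skip
r=37=100101 popcount=3 -> KEEP
r=38=100110 popcount=3 -> KEEP
r=39=100111 popcount=4 -> skip
r=40=101000 popcount=2 -> skip
r=41=101001 popcount=3 -> KEEP
r=42=101010 popcount=3 -> KEEP
r=43=101011 popcount=4 -> skip
r=44=101100 popcount=3 -> KEEP
r=45=101101 popcount=4 -> skip
r=46=101110 popcount=4 -> skip
r=47=101111 popcount=5 -> skip
r=48=110000 popcount=2 -> skip
Kept rows: 35 37 38 41 42 44

Answer: 35 37 38 41 42 44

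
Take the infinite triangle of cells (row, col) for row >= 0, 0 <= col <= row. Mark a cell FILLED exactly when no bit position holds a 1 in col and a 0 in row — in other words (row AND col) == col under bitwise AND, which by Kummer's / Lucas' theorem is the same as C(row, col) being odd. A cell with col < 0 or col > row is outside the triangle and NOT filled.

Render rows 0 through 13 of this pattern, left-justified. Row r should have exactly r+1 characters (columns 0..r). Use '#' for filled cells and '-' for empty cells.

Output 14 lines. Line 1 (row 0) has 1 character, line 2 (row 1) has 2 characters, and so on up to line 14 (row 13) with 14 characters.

Answer: #
##
#-#
####
#---#
##--##
#-#-#-#
########
#-------#
##------##
#-#-----#-#
####----####
#---#---#---#
##--##--##--##

Derivation:
r0=0: #
r1=1: ##
r2=10: #-#
r3=11: ####
r4=100: #---#
r5=101: ##--##
r6=110: #-#-#-#
r7=111: ########
r8=1000: #-------#
r9=1001: ##------##
r10=1010: #-#-----#-#
r11=1011: ####----####
r12=1100: #---#---#---#
r13=1101: ##--##--##--##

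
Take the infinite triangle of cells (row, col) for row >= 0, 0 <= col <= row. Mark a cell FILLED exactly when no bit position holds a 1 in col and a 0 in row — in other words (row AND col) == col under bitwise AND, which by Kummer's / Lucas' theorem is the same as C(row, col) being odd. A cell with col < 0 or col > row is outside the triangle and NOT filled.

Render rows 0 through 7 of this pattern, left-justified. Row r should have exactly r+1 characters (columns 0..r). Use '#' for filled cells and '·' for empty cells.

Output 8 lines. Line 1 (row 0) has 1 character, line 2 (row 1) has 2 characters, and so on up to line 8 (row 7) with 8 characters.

Answer: #
##
#·#
####
#···#
##··##
#·#·#·#
########

Derivation:
r0=0: #
r1=1: ##
r2=10: #·#
r3=11: ####
r4=100: #···#
r5=101: ##··##
r6=110: #·#·#·#
r7=111: ########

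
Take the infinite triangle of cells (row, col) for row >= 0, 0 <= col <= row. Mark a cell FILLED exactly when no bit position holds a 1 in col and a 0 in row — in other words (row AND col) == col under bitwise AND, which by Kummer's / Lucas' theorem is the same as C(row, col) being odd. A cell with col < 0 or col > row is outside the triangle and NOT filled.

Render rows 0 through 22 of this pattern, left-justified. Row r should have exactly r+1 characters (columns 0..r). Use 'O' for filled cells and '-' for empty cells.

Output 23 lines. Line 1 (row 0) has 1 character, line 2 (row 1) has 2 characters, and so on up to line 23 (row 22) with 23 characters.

Answer: O
OO
O-O
OOOO
O---O
OO--OO
O-O-O-O
OOOOOOOO
O-------O
OO------OO
O-O-----O-O
OOOO----OOOO
O---O---O---O
OO--OO--OO--OO
O-O-O-O-O-O-O-O
OOOOOOOOOOOOOOOO
O---------------O
OO--------------OO
O-O-------------O-O
OOOO------------OOOO
O---O-----------O---O
OO--OO----------OO--OO
O-O-O-O---------O-O-O-O

Derivation:
r0=0: O
r1=1: OO
r2=10: O-O
r3=11: OOOO
r4=100: O---O
r5=101: OO--OO
r6=110: O-O-O-O
r7=111: OOOOOOOO
r8=1000: O-------O
r9=1001: OO------OO
r10=1010: O-O-----O-O
r11=1011: OOOO----OOOO
r12=1100: O---O---O---O
r13=1101: OO--OO--OO--OO
r14=1110: O-O-O-O-O-O-O-O
r15=1111: OOOOOOOOOOOOOOOO
r16=10000: O---------------O
r17=10001: OO--------------OO
r18=10010: O-O-------------O-O
r19=10011: OOOO------------OOOO
r20=10100: O---O-----------O---O
r21=10101: OO--OO----------OO--OO
r22=10110: O-O-O-O---------O-O-O-O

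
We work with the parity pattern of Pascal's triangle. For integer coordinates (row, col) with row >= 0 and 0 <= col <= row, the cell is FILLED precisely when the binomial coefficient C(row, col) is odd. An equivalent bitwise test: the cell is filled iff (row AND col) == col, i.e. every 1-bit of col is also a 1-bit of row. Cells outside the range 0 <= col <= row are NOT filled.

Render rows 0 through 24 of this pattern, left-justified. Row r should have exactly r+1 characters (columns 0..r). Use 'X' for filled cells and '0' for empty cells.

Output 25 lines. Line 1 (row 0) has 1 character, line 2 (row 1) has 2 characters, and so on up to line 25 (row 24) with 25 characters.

Answer: X
XX
X0X
XXXX
X000X
XX00XX
X0X0X0X
XXXXXXXX
X0000000X
XX000000XX
X0X00000X0X
XXXX0000XXXX
X000X000X000X
XX00XX00XX00XX
X0X0X0X0X0X0X0X
XXXXXXXXXXXXXXXX
X000000000000000X
XX00000000000000XX
X0X0000000000000X0X
XXXX000000000000XXXX
X000X00000000000X000X
XX00XX0000000000XX00XX
X0X0X0X000000000X0X0X0X
XXXXXXXX00000000XXXXXXXX
X0000000X0000000X0000000X

Derivation:
r0=0: X
r1=1: XX
r2=10: X0X
r3=11: XXXX
r4=100: X000X
r5=101: XX00XX
r6=110: X0X0X0X
r7=111: XXXXXXXX
r8=1000: X0000000X
r9=1001: XX000000XX
r10=1010: X0X00000X0X
r11=1011: XXXX0000XXXX
r12=1100: X000X000X000X
r13=1101: XX00XX00XX00XX
r14=1110: X0X0X0X0X0X0X0X
r15=1111: XXXXXXXXXXXXXXXX
r16=10000: X000000000000000X
r17=10001: XX00000000000000XX
r18=10010: X0X0000000000000X0X
r19=10011: XXXX000000000000XXXX
r20=10100: X000X00000000000X000X
r21=10101: XX00XX0000000000XX00XX
r22=10110: X0X0X0X000000000X0X0X0X
r23=10111: XXXXXXXX00000000XXXXXXXX
r24=11000: X0000000X0000000X0000000X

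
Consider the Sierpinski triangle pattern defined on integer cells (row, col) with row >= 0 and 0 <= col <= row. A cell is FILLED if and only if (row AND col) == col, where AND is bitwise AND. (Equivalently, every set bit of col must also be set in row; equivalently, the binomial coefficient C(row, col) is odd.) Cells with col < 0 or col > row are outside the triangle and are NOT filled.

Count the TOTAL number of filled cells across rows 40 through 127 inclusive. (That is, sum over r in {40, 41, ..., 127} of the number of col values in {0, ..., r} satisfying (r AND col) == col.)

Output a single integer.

r40=101000 pc2: +4 =4
r41=101001 pc3: +8 =12
r42=101010 pc3: +8 =20
r43=101011 pc4: +16 =36
r44=101100 pc3: +8 =44
r45=101101 pc4: +16 =60
r46=101110 pc4: +16 =76
r47=101111 pc5: +32 =108
r48=110000 pc2: +4 =112
r49=110001 pc3: +8 =120
r50=110010 pc3: +8 =128
r51=110011 pc4: +16 =144
r52=110100 pc3: +8 =152
r53=110101 pc4: +16 =168
r54=110110 pc4: +16 =184
r55=110111 pc5: +32 =216
r56=111000 pc3: +8 =224
r57=111001 pc4: +16 =240
r58=111010 pc4: +16 =256
r59=111011 pc5: +32 =288
r60=111100 pc4: +16 =304
r61=111101 pc5: +32 =336
r62=111110 pc5: +32 =368
r63=111111 pc6: +64 =432
r64=1000000 pc1: +2 =434
r65=1000001 pc2: +4 =438
r66=1000010 pc2: +4 =442
r67=1000011 pc3: +8 =450
r68=1000100 pc2: +4 =454
r69=1000101 pc3: +8 =462
r70=1000110 pc3: +8 =470
r71=1000111 pc4: +16 =486
r72=1001000 pc2: +4 =490
r73=1001001 pc3: +8 =498
r74=1001010 pc3: +8 =506
r75=1001011 pc4: +16 =522
r76=1001100 pc3: +8 =530
r77=1001101 pc4: +16 =546
r78=1001110 pc4: +16 =562
r79=1001111 pc5: +32 =594
r80=1010000 pc2: +4 =598
r81=1010001 pc3: +8 =606
r82=1010010 pc3: +8 =614
r83=1010011 pc4: +16 =630
r84=1010100 pc3: +8 =638
r85=1010101 pc4: +16 =654
r86=1010110 pc4: +16 =670
r87=1010111 pc5: +32 =702
r88=1011000 pc3: +8 =710
r89=1011001 pc4: +16 =726
r90=1011010 pc4: +16 =742
r91=1011011 pc5: +32 =774
r92=1011100 pc4: +16 =790
r93=1011101 pc5: +32 =822
r94=1011110 pc5: +32 =854
r95=1011111 pc6: +64 =918
r96=1100000 pc2: +4 =922
r97=1100001 pc3: +8 =930
r98=1100010 pc3: +8 =938
r99=1100011 pc4: +16 =954
r100=1100100 pc3: +8 =962
r101=1100101 pc4: +16 =978
r102=1100110 pc4: +16 =994
r103=1100111 pc5: +32 =1026
r104=1101000 pc3: +8 =1034
r105=1101001 pc4: +16 =1050
r106=1101010 pc4: +16 =1066
r107=1101011 pc5: +32 =1098
r108=1101100 pc4: +16 =1114
r109=1101101 pc5: +32 =1146
r110=1101110 pc5: +32 =1178
r111=1101111 pc6: +64 =1242
r112=1110000 pc3: +8 =1250
r113=1110001 pc4: +16 =1266
r114=1110010 pc4: +16 =1282
r115=1110011 pc5: +32 =1314
r116=1110100 pc4: +16 =1330
r117=1110101 pc5: +32 =1362
r118=1110110 pc5: +32 =1394
r119=1110111 pc6: +64 =1458
r120=1111000 pc4: +16 =1474
r121=1111001 pc5: +32 =1506
r122=1111010 pc5: +32 =1538
r123=1111011 pc6: +64 =1602
r124=1111100 pc5: +32 =1634
r125=1111101 pc6: +64 =1698
r126=1111110 pc6: +64 =1762
r127=1111111 pc7: +128 =1890

Answer: 1890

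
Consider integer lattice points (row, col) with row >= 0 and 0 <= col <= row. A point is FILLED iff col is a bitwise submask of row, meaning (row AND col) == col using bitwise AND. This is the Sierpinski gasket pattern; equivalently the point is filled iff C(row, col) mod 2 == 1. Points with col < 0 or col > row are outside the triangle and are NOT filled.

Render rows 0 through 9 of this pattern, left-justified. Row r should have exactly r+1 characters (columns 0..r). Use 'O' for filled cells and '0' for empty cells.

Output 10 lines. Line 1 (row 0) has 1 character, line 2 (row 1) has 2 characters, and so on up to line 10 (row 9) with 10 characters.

Answer: O
OO
O0O
OOOO
O000O
OO00OO
O0O0O0O
OOOOOOOO
O0000000O
OO000000OO

Derivation:
r0=0: O
r1=1: OO
r2=10: O0O
r3=11: OOOO
r4=100: O000O
r5=101: OO00OO
r6=110: O0O0O0O
r7=111: OOOOOOOO
r8=1000: O0000000O
r9=1001: OO000000OO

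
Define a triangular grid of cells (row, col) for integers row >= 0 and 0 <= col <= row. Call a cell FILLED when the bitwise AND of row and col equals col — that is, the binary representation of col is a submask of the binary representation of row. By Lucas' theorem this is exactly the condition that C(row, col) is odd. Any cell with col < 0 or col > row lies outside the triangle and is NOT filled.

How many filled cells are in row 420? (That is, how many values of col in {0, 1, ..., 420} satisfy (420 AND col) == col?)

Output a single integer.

Answer: 16

Derivation:
420 in binary = 110100100
popcount(420) = number of 1-bits in 110100100 = 4
A col c satisfies (420 AND c) == c iff every set bit of c is also set in 420; each of the 4 set bits of 420 can independently be on or off in c.
count = 2^4 = 16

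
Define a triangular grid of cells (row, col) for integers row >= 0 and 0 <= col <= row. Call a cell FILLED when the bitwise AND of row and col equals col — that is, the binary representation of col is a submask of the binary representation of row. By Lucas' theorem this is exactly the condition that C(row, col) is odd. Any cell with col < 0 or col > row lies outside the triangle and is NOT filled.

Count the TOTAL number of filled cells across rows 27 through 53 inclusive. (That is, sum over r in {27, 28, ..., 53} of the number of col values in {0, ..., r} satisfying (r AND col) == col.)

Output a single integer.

r27=11011 pc4: +16 =16
r28=11100 pc3: +8 =24
r29=11101 pc4: +16 =40
r30=11110 pc4: +16 =56
r31=11111 pc5: +32 =88
r32=100000 pc1: +2 =90
r33=100001 pc2: +4 =94
r34=100010 pc2: +4 =98
r35=100011 pc3: +8 =106
r36=100100 pc2: +4 =110
r37=100101 pc3: +8 =118
r38=100110 pc3: +8 =126
r39=100111 pc4: +16 =142
r40=101000 pc2: +4 =146
r41=101001 pc3: +8 =154
r42=101010 pc3: +8 =162
r43=101011 pc4: +16 =178
r44=101100 pc3: +8 =186
r45=101101 pc4: +16 =202
r46=101110 pc4: +16 =218
r47=101111 pc5: +32 =250
r48=110000 pc2: +4 =254
r49=110001 pc3: +8 =262
r50=110010 pc3: +8 =270
r51=110011 pc4: +16 =286
r52=110100 pc3: +8 =294
r53=110101 pc4: +16 =310

Answer: 310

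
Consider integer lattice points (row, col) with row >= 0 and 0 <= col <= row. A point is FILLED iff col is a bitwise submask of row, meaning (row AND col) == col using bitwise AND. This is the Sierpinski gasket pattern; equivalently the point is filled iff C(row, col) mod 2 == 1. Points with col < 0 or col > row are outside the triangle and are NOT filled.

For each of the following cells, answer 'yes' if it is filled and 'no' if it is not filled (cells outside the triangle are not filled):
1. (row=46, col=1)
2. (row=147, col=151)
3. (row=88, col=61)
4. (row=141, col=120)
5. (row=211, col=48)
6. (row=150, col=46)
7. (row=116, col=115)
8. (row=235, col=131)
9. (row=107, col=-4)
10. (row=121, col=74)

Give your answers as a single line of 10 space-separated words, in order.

Answer: no no no no no no no yes no no

Derivation:
(46,1): row=0b101110, col=0b1, row AND col = 0b0 = 0; 0 != 1 -> empty
(147,151): col outside [0, 147] -> not filled
(88,61): row=0b1011000, col=0b111101, row AND col = 0b11000 = 24; 24 != 61 -> empty
(141,120): row=0b10001101, col=0b1111000, row AND col = 0b1000 = 8; 8 != 120 -> empty
(211,48): row=0b11010011, col=0b110000, row AND col = 0b10000 = 16; 16 != 48 -> empty
(150,46): row=0b10010110, col=0b101110, row AND col = 0b110 = 6; 6 != 46 -> empty
(116,115): row=0b1110100, col=0b1110011, row AND col = 0b1110000 = 112; 112 != 115 -> empty
(235,131): row=0b11101011, col=0b10000011, row AND col = 0b10000011 = 131; 131 == 131 -> filled
(107,-4): col outside [0, 107] -> not filled
(121,74): row=0b1111001, col=0b1001010, row AND col = 0b1001000 = 72; 72 != 74 -> empty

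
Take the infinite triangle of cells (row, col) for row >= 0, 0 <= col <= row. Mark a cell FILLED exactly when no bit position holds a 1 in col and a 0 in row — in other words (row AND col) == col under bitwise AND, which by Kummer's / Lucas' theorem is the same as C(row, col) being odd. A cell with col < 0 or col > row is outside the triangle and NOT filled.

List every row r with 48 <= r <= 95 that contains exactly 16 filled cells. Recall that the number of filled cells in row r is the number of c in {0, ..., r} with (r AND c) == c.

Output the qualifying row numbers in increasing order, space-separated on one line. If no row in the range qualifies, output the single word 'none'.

Row r has 2^popcount(r) filled cells, so we need popcount(r) = log2(16) = 4.
Scan r = 48..95 and keep those with exactly 4 one-bits:
r=48=110000 popcount=2 -> skip
r=49=110001 popcount=3 -> skip
r=50=110010 popcount=3 -> skip
r=51=110011 popcount=4 -> KEEP
r=52=110100 popcount=3 -> skip
r=53=110101 popcount=4 -> KEEP
r=54=110110 popcount=4 -> KEEP
r=55=110111 popcount=5 -> skip
r=56=111000 popcount=3 -> skip
r=57=111001 popcount=4 -> KEEP
r=58=111010 popcount=4 -> KEEP
r=59=111011 popcount=5 -> skip
r=60=111100 popcount=4 -> KEEP
r=61=111101 popcount=5 -> skip
r=62=111110 popcount=5 -> skip
r=63=111111 popcount=6 -> skip
r=64=1000000 popcount=1 -> skip
r=65=1000001 popcount=2 -> skip
r=66=1000010 popcount=2 -> skip
r=67=1000011 popcount=3 -> skip
r=68=1000100 popcount=2 -> skip
r=69=1000101 popcount=3 -> skip
r=70=1000110 popcount=3 -> skip
r=71=1000111 popcount=4 -> KEEP
r=72=1001000 popcount=2 -> skip
r=73=1001001 popcount=3 -> skip
r=74=1001010 popcount=3 -> skip
r=75=1001011 popcount=4 -> KEEP
r=76=1001100 popcount=3 -> skip
r=77=1001101 popcount=4 -> KEEP
r=78=1001110 popcount=4 -> KEEP
r=79=1001111 popcount=5 -> skip
r=80=1010000 popcount=2 -> skip
r=81=1010001 popcount=3 -> skip
r=82=1010010 popcount=3 -> skip
r=83=1010011 popcount=4 -> KEEP
r=84=1010100 popcount=3 -> skip
r=85=1010101 popcount=4 -> KEEP
r=86=1010110 popcount=4 -> KEEP
r=87=1010111 popcount=5 -> skip
r=88=1011000 popcount=3 -> skip
r=89=1011001 popcount=4 -> KEEP
r=90=1011010 popcount=4 -> KEEP
r=91=1011011 popcount=5 -> skip
r=92=1011100 popcount=4 -> KEEP
r=93=1011101 popcount=5 -> skip
r=94=1011110 popcount=5 -> skip
r=95=1011111 popcount=6 -> skip
Kept rows: 51 53 54 57 58 60 71 75 77 78 83 85 86 89 90 92

Answer: 51 53 54 57 58 60 71 75 77 78 83 85 86 89 90 92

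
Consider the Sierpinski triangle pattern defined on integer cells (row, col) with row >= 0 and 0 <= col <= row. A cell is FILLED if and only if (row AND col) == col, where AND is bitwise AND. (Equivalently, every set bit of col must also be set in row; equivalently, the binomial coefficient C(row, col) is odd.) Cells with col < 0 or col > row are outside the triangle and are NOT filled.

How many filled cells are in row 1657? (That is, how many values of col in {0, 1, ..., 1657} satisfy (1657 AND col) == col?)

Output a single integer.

1657 in binary = 11001111001
popcount(1657) = number of 1-bits in 11001111001 = 7
A col c satisfies (1657 AND c) == c iff every set bit of c is also set in 1657; each of the 7 set bits of 1657 can independently be on or off in c.
count = 2^7 = 128

Answer: 128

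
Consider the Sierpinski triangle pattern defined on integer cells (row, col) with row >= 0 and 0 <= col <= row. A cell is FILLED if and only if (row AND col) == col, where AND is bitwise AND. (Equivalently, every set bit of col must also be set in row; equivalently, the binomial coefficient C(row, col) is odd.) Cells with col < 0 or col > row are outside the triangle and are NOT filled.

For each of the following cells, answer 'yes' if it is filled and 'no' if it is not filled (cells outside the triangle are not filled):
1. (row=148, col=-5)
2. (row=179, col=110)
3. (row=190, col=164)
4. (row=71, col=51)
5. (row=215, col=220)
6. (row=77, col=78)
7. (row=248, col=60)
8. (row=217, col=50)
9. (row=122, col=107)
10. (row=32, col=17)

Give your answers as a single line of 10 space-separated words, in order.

(148,-5): col outside [0, 148] -> not filled
(179,110): row=0b10110011, col=0b1101110, row AND col = 0b100010 = 34; 34 != 110 -> empty
(190,164): row=0b10111110, col=0b10100100, row AND col = 0b10100100 = 164; 164 == 164 -> filled
(71,51): row=0b1000111, col=0b110011, row AND col = 0b11 = 3; 3 != 51 -> empty
(215,220): col outside [0, 215] -> not filled
(77,78): col outside [0, 77] -> not filled
(248,60): row=0b11111000, col=0b111100, row AND col = 0b111000 = 56; 56 != 60 -> empty
(217,50): row=0b11011001, col=0b110010, row AND col = 0b10000 = 16; 16 != 50 -> empty
(122,107): row=0b1111010, col=0b1101011, row AND col = 0b1101010 = 106; 106 != 107 -> empty
(32,17): row=0b100000, col=0b10001, row AND col = 0b0 = 0; 0 != 17 -> empty

Answer: no no yes no no no no no no no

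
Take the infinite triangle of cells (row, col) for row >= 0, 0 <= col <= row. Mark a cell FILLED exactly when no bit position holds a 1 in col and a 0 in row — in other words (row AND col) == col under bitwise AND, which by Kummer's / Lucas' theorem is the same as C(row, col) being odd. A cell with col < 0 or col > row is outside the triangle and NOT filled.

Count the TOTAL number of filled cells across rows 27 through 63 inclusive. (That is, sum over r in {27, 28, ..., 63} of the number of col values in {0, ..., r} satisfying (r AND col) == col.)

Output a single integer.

r27=11011 pc4: +16 =16
r28=11100 pc3: +8 =24
r29=11101 pc4: +16 =40
r30=11110 pc4: +16 =56
r31=11111 pc5: +32 =88
r32=100000 pc1: +2 =90
r33=100001 pc2: +4 =94
r34=100010 pc2: +4 =98
r35=100011 pc3: +8 =106
r36=100100 pc2: +4 =110
r37=100101 pc3: +8 =118
r38=100110 pc3: +8 =126
r39=100111 pc4: +16 =142
r40=101000 pc2: +4 =146
r41=101001 pc3: +8 =154
r42=101010 pc3: +8 =162
r43=101011 pc4: +16 =178
r44=101100 pc3: +8 =186
r45=101101 pc4: +16 =202
r46=101110 pc4: +16 =218
r47=101111 pc5: +32 =250
r48=110000 pc2: +4 =254
r49=110001 pc3: +8 =262
r50=110010 pc3: +8 =270
r51=110011 pc4: +16 =286
r52=110100 pc3: +8 =294
r53=110101 pc4: +16 =310
r54=110110 pc4: +16 =326
r55=110111 pc5: +32 =358
r56=111000 pc3: +8 =366
r57=111001 pc4: +16 =382
r58=111010 pc4: +16 =398
r59=111011 pc5: +32 =430
r60=111100 pc4: +16 =446
r61=111101 pc5: +32 =478
r62=111110 pc5: +32 =510
r63=111111 pc6: +64 =574

Answer: 574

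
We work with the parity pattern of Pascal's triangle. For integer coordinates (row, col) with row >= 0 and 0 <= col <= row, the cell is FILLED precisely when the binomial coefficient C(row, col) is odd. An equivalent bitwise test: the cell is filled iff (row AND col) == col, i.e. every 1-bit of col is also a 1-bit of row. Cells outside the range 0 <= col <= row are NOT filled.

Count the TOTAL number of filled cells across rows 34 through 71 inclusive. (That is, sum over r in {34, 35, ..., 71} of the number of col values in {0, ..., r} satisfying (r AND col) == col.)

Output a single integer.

Answer: 534

Derivation:
r34=100010 pc2: +4 =4
r35=100011 pc3: +8 =12
r36=100100 pc2: +4 =16
r37=100101 pc3: +8 =24
r38=100110 pc3: +8 =32
r39=100111 pc4: +16 =48
r40=101000 pc2: +4 =52
r41=101001 pc3: +8 =60
r42=101010 pc3: +8 =68
r43=101011 pc4: +16 =84
r44=101100 pc3: +8 =92
r45=101101 pc4: +16 =108
r46=101110 pc4: +16 =124
r47=101111 pc5: +32 =156
r48=110000 pc2: +4 =160
r49=110001 pc3: +8 =168
r50=110010 pc3: +8 =176
r51=110011 pc4: +16 =192
r52=110100 pc3: +8 =200
r53=110101 pc4: +16 =216
r54=110110 pc4: +16 =232
r55=110111 pc5: +32 =264
r56=111000 pc3: +8 =272
r57=111001 pc4: +16 =288
r58=111010 pc4: +16 =304
r59=111011 pc5: +32 =336
r60=111100 pc4: +16 =352
r61=111101 pc5: +32 =384
r62=111110 pc5: +32 =416
r63=111111 pc6: +64 =480
r64=1000000 pc1: +2 =482
r65=1000001 pc2: +4 =486
r66=1000010 pc2: +4 =490
r67=1000011 pc3: +8 =498
r68=1000100 pc2: +4 =502
r69=1000101 pc3: +8 =510
r70=1000110 pc3: +8 =518
r71=1000111 pc4: +16 =534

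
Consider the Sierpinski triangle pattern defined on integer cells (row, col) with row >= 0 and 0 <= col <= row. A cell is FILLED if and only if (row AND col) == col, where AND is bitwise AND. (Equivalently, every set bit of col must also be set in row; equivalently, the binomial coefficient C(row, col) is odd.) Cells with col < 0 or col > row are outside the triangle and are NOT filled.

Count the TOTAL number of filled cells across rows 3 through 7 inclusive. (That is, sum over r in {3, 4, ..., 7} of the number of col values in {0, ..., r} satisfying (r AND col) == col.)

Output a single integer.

Answer: 22

Derivation:
r3=11 pc2: +4 =4
r4=100 pc1: +2 =6
r5=101 pc2: +4 =10
r6=110 pc2: +4 =14
r7=111 pc3: +8 =22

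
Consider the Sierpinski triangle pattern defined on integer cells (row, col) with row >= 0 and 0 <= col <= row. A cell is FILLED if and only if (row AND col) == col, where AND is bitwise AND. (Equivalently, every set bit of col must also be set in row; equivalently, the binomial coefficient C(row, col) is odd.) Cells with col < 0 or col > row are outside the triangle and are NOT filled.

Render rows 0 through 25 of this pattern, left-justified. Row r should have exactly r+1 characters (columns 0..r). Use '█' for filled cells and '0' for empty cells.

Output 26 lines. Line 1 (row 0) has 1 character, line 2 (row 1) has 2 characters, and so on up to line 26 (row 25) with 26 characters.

Answer: █
██
█0█
████
█000█
██00██
█0█0█0█
████████
█0000000█
██000000██
█0█00000█0█
████0000████
█000█000█000█
██00██00██00██
█0█0█0█0█0█0█0█
████████████████
█000000000000000█
██00000000000000██
█0█0000000000000█0█
████000000000000████
█000█00000000000█000█
██00██0000000000██00██
█0█0█0█000000000█0█0█0█
████████00000000████████
█0000000█0000000█0000000█
██000000██000000██000000██

Derivation:
r0=0: █
r1=1: ██
r2=10: █0█
r3=11: ████
r4=100: █000█
r5=101: ██00██
r6=110: █0█0█0█
r7=111: ████████
r8=1000: █0000000█
r9=1001: ██000000██
r10=1010: █0█00000█0█
r11=1011: ████0000████
r12=1100: █000█000█000█
r13=1101: ██00██00██00██
r14=1110: █0█0█0█0█0█0█0█
r15=1111: ████████████████
r16=10000: █000000000000000█
r17=10001: ██00000000000000██
r18=10010: █0█0000000000000█0█
r19=10011: ████000000000000████
r20=10100: █000█00000000000█000█
r21=10101: ██00██0000000000██00██
r22=10110: █0█0█0█000000000█0█0█0█
r23=10111: ████████00000000████████
r24=11000: █0000000█0000000█0000000█
r25=11001: ██000000██000000██000000██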